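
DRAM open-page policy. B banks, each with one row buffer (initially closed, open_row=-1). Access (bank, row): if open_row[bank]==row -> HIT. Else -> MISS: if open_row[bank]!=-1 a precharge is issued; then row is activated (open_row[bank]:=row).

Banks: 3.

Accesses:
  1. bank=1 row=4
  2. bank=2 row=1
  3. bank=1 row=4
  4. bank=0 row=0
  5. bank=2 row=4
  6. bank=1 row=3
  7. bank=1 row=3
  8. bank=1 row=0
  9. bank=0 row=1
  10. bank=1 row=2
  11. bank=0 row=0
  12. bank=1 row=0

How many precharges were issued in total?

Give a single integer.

Answer: 7

Derivation:
Acc 1: bank1 row4 -> MISS (open row4); precharges=0
Acc 2: bank2 row1 -> MISS (open row1); precharges=0
Acc 3: bank1 row4 -> HIT
Acc 4: bank0 row0 -> MISS (open row0); precharges=0
Acc 5: bank2 row4 -> MISS (open row4); precharges=1
Acc 6: bank1 row3 -> MISS (open row3); precharges=2
Acc 7: bank1 row3 -> HIT
Acc 8: bank1 row0 -> MISS (open row0); precharges=3
Acc 9: bank0 row1 -> MISS (open row1); precharges=4
Acc 10: bank1 row2 -> MISS (open row2); precharges=5
Acc 11: bank0 row0 -> MISS (open row0); precharges=6
Acc 12: bank1 row0 -> MISS (open row0); precharges=7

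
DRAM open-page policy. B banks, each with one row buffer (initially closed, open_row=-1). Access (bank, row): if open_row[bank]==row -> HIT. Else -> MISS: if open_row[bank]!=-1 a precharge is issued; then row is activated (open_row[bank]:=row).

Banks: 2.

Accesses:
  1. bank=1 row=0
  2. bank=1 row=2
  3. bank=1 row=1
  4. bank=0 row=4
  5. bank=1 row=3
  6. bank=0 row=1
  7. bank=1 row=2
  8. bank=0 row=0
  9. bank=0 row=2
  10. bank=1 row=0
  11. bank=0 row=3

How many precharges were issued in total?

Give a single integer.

Acc 1: bank1 row0 -> MISS (open row0); precharges=0
Acc 2: bank1 row2 -> MISS (open row2); precharges=1
Acc 3: bank1 row1 -> MISS (open row1); precharges=2
Acc 4: bank0 row4 -> MISS (open row4); precharges=2
Acc 5: bank1 row3 -> MISS (open row3); precharges=3
Acc 6: bank0 row1 -> MISS (open row1); precharges=4
Acc 7: bank1 row2 -> MISS (open row2); precharges=5
Acc 8: bank0 row0 -> MISS (open row0); precharges=6
Acc 9: bank0 row2 -> MISS (open row2); precharges=7
Acc 10: bank1 row0 -> MISS (open row0); precharges=8
Acc 11: bank0 row3 -> MISS (open row3); precharges=9

Answer: 9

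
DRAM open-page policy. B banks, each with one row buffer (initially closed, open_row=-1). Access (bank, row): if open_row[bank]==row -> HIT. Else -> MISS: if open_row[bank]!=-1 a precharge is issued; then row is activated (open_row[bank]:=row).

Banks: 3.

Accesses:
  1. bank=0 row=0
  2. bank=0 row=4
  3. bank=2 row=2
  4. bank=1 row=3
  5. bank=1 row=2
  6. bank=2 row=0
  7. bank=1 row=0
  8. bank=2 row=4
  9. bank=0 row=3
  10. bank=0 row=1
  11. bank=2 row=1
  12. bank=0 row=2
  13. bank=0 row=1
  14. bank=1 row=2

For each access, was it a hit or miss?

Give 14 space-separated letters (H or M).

Answer: M M M M M M M M M M M M M M

Derivation:
Acc 1: bank0 row0 -> MISS (open row0); precharges=0
Acc 2: bank0 row4 -> MISS (open row4); precharges=1
Acc 3: bank2 row2 -> MISS (open row2); precharges=1
Acc 4: bank1 row3 -> MISS (open row3); precharges=1
Acc 5: bank1 row2 -> MISS (open row2); precharges=2
Acc 6: bank2 row0 -> MISS (open row0); precharges=3
Acc 7: bank1 row0 -> MISS (open row0); precharges=4
Acc 8: bank2 row4 -> MISS (open row4); precharges=5
Acc 9: bank0 row3 -> MISS (open row3); precharges=6
Acc 10: bank0 row1 -> MISS (open row1); precharges=7
Acc 11: bank2 row1 -> MISS (open row1); precharges=8
Acc 12: bank0 row2 -> MISS (open row2); precharges=9
Acc 13: bank0 row1 -> MISS (open row1); precharges=10
Acc 14: bank1 row2 -> MISS (open row2); precharges=11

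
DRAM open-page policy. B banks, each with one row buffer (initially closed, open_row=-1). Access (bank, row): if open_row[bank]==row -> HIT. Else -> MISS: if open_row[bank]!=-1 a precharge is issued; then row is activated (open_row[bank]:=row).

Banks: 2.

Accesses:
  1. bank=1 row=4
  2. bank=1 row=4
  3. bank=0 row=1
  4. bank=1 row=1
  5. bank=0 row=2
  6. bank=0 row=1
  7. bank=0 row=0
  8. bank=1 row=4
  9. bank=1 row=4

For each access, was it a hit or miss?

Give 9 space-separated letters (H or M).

Answer: M H M M M M M M H

Derivation:
Acc 1: bank1 row4 -> MISS (open row4); precharges=0
Acc 2: bank1 row4 -> HIT
Acc 3: bank0 row1 -> MISS (open row1); precharges=0
Acc 4: bank1 row1 -> MISS (open row1); precharges=1
Acc 5: bank0 row2 -> MISS (open row2); precharges=2
Acc 6: bank0 row1 -> MISS (open row1); precharges=3
Acc 7: bank0 row0 -> MISS (open row0); precharges=4
Acc 8: bank1 row4 -> MISS (open row4); precharges=5
Acc 9: bank1 row4 -> HIT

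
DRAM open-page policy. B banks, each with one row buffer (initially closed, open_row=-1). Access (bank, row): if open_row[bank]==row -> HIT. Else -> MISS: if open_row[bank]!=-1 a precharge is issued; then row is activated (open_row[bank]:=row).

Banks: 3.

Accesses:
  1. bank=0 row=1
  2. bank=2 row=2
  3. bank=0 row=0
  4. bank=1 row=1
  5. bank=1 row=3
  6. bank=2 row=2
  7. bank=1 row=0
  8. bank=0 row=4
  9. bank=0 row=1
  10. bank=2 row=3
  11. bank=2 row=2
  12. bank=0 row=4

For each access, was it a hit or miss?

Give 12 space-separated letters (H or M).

Answer: M M M M M H M M M M M M

Derivation:
Acc 1: bank0 row1 -> MISS (open row1); precharges=0
Acc 2: bank2 row2 -> MISS (open row2); precharges=0
Acc 3: bank0 row0 -> MISS (open row0); precharges=1
Acc 4: bank1 row1 -> MISS (open row1); precharges=1
Acc 5: bank1 row3 -> MISS (open row3); precharges=2
Acc 6: bank2 row2 -> HIT
Acc 7: bank1 row0 -> MISS (open row0); precharges=3
Acc 8: bank0 row4 -> MISS (open row4); precharges=4
Acc 9: bank0 row1 -> MISS (open row1); precharges=5
Acc 10: bank2 row3 -> MISS (open row3); precharges=6
Acc 11: bank2 row2 -> MISS (open row2); precharges=7
Acc 12: bank0 row4 -> MISS (open row4); precharges=8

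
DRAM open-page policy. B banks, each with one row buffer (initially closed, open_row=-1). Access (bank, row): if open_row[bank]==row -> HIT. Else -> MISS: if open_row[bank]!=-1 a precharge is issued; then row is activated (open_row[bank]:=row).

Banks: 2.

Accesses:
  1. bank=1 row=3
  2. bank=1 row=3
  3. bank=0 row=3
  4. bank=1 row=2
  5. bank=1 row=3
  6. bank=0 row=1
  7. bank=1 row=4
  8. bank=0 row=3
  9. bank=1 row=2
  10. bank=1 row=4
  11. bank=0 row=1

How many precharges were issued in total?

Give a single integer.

Acc 1: bank1 row3 -> MISS (open row3); precharges=0
Acc 2: bank1 row3 -> HIT
Acc 3: bank0 row3 -> MISS (open row3); precharges=0
Acc 4: bank1 row2 -> MISS (open row2); precharges=1
Acc 5: bank1 row3 -> MISS (open row3); precharges=2
Acc 6: bank0 row1 -> MISS (open row1); precharges=3
Acc 7: bank1 row4 -> MISS (open row4); precharges=4
Acc 8: bank0 row3 -> MISS (open row3); precharges=5
Acc 9: bank1 row2 -> MISS (open row2); precharges=6
Acc 10: bank1 row4 -> MISS (open row4); precharges=7
Acc 11: bank0 row1 -> MISS (open row1); precharges=8

Answer: 8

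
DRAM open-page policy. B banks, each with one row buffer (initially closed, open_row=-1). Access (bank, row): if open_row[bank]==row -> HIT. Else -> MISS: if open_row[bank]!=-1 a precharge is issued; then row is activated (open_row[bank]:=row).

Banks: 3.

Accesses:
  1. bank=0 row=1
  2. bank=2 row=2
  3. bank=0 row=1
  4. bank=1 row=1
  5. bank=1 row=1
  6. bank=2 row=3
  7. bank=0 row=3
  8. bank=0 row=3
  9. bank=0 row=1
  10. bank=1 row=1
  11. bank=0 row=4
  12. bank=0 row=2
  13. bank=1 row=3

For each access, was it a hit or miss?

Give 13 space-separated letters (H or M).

Acc 1: bank0 row1 -> MISS (open row1); precharges=0
Acc 2: bank2 row2 -> MISS (open row2); precharges=0
Acc 3: bank0 row1 -> HIT
Acc 4: bank1 row1 -> MISS (open row1); precharges=0
Acc 5: bank1 row1 -> HIT
Acc 6: bank2 row3 -> MISS (open row3); precharges=1
Acc 7: bank0 row3 -> MISS (open row3); precharges=2
Acc 8: bank0 row3 -> HIT
Acc 9: bank0 row1 -> MISS (open row1); precharges=3
Acc 10: bank1 row1 -> HIT
Acc 11: bank0 row4 -> MISS (open row4); precharges=4
Acc 12: bank0 row2 -> MISS (open row2); precharges=5
Acc 13: bank1 row3 -> MISS (open row3); precharges=6

Answer: M M H M H M M H M H M M M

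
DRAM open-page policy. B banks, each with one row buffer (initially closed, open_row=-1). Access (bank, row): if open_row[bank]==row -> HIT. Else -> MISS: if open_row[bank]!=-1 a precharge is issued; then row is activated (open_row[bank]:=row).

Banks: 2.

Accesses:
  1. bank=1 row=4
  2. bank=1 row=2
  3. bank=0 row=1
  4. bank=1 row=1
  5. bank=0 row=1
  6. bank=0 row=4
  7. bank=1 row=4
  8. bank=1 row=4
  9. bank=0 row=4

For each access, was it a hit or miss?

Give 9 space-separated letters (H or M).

Acc 1: bank1 row4 -> MISS (open row4); precharges=0
Acc 2: bank1 row2 -> MISS (open row2); precharges=1
Acc 3: bank0 row1 -> MISS (open row1); precharges=1
Acc 4: bank1 row1 -> MISS (open row1); precharges=2
Acc 5: bank0 row1 -> HIT
Acc 6: bank0 row4 -> MISS (open row4); precharges=3
Acc 7: bank1 row4 -> MISS (open row4); precharges=4
Acc 8: bank1 row4 -> HIT
Acc 9: bank0 row4 -> HIT

Answer: M M M M H M M H H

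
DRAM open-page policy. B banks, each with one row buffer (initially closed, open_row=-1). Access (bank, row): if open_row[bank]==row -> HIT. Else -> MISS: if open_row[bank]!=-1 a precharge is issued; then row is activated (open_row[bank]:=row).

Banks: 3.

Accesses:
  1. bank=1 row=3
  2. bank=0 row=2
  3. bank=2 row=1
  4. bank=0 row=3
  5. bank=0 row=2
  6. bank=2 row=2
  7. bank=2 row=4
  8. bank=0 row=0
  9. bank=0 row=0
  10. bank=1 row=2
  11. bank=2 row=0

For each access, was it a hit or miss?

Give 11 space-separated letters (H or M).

Answer: M M M M M M M M H M M

Derivation:
Acc 1: bank1 row3 -> MISS (open row3); precharges=0
Acc 2: bank0 row2 -> MISS (open row2); precharges=0
Acc 3: bank2 row1 -> MISS (open row1); precharges=0
Acc 4: bank0 row3 -> MISS (open row3); precharges=1
Acc 5: bank0 row2 -> MISS (open row2); precharges=2
Acc 6: bank2 row2 -> MISS (open row2); precharges=3
Acc 7: bank2 row4 -> MISS (open row4); precharges=4
Acc 8: bank0 row0 -> MISS (open row0); precharges=5
Acc 9: bank0 row0 -> HIT
Acc 10: bank1 row2 -> MISS (open row2); precharges=6
Acc 11: bank2 row0 -> MISS (open row0); precharges=7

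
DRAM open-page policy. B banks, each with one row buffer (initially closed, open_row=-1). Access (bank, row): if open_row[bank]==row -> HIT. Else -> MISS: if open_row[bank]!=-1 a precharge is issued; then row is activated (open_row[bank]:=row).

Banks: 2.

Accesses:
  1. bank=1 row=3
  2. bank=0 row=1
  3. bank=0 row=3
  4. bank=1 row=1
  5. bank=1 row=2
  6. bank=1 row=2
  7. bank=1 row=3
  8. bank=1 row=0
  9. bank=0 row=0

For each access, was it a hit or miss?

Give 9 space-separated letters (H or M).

Acc 1: bank1 row3 -> MISS (open row3); precharges=0
Acc 2: bank0 row1 -> MISS (open row1); precharges=0
Acc 3: bank0 row3 -> MISS (open row3); precharges=1
Acc 4: bank1 row1 -> MISS (open row1); precharges=2
Acc 5: bank1 row2 -> MISS (open row2); precharges=3
Acc 6: bank1 row2 -> HIT
Acc 7: bank1 row3 -> MISS (open row3); precharges=4
Acc 8: bank1 row0 -> MISS (open row0); precharges=5
Acc 9: bank0 row0 -> MISS (open row0); precharges=6

Answer: M M M M M H M M M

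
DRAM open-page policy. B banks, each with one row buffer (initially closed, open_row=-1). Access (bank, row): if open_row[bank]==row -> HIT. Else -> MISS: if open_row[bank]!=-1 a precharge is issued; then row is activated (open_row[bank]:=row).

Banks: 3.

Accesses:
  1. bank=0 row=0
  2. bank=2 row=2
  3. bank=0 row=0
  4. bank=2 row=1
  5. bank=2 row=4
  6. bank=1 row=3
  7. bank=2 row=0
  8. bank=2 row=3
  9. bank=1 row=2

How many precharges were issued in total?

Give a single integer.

Acc 1: bank0 row0 -> MISS (open row0); precharges=0
Acc 2: bank2 row2 -> MISS (open row2); precharges=0
Acc 3: bank0 row0 -> HIT
Acc 4: bank2 row1 -> MISS (open row1); precharges=1
Acc 5: bank2 row4 -> MISS (open row4); precharges=2
Acc 6: bank1 row3 -> MISS (open row3); precharges=2
Acc 7: bank2 row0 -> MISS (open row0); precharges=3
Acc 8: bank2 row3 -> MISS (open row3); precharges=4
Acc 9: bank1 row2 -> MISS (open row2); precharges=5

Answer: 5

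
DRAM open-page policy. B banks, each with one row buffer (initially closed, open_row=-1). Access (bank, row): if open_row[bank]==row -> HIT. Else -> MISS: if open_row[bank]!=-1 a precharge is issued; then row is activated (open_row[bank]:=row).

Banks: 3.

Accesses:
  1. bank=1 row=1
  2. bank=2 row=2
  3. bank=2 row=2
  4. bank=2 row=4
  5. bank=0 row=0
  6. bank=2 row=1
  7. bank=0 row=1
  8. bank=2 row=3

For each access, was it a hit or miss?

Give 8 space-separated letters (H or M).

Answer: M M H M M M M M

Derivation:
Acc 1: bank1 row1 -> MISS (open row1); precharges=0
Acc 2: bank2 row2 -> MISS (open row2); precharges=0
Acc 3: bank2 row2 -> HIT
Acc 4: bank2 row4 -> MISS (open row4); precharges=1
Acc 5: bank0 row0 -> MISS (open row0); precharges=1
Acc 6: bank2 row1 -> MISS (open row1); precharges=2
Acc 7: bank0 row1 -> MISS (open row1); precharges=3
Acc 8: bank2 row3 -> MISS (open row3); precharges=4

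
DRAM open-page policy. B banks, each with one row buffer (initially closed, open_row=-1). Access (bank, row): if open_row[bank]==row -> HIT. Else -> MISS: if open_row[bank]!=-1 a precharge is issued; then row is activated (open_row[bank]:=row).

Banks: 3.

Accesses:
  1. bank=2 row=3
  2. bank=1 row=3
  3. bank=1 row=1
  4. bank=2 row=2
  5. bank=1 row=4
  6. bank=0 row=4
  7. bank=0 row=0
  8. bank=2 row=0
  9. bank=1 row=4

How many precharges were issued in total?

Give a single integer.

Answer: 5

Derivation:
Acc 1: bank2 row3 -> MISS (open row3); precharges=0
Acc 2: bank1 row3 -> MISS (open row3); precharges=0
Acc 3: bank1 row1 -> MISS (open row1); precharges=1
Acc 4: bank2 row2 -> MISS (open row2); precharges=2
Acc 5: bank1 row4 -> MISS (open row4); precharges=3
Acc 6: bank0 row4 -> MISS (open row4); precharges=3
Acc 7: bank0 row0 -> MISS (open row0); precharges=4
Acc 8: bank2 row0 -> MISS (open row0); precharges=5
Acc 9: bank1 row4 -> HIT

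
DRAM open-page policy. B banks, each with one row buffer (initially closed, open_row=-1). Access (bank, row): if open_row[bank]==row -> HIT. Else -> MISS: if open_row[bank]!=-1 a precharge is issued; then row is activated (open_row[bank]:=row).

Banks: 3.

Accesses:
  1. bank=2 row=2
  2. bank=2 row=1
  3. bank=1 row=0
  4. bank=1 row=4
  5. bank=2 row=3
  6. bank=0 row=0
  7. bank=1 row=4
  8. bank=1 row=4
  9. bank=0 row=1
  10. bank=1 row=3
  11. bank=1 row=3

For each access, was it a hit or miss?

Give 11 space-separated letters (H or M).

Answer: M M M M M M H H M M H

Derivation:
Acc 1: bank2 row2 -> MISS (open row2); precharges=0
Acc 2: bank2 row1 -> MISS (open row1); precharges=1
Acc 3: bank1 row0 -> MISS (open row0); precharges=1
Acc 4: bank1 row4 -> MISS (open row4); precharges=2
Acc 5: bank2 row3 -> MISS (open row3); precharges=3
Acc 6: bank0 row0 -> MISS (open row0); precharges=3
Acc 7: bank1 row4 -> HIT
Acc 8: bank1 row4 -> HIT
Acc 9: bank0 row1 -> MISS (open row1); precharges=4
Acc 10: bank1 row3 -> MISS (open row3); precharges=5
Acc 11: bank1 row3 -> HIT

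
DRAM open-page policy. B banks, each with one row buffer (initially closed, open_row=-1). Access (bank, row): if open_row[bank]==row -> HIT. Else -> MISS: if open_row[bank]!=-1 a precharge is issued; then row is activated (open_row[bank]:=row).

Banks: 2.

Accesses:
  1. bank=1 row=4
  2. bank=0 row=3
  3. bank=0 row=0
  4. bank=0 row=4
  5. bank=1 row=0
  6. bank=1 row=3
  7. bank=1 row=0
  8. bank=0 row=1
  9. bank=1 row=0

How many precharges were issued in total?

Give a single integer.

Acc 1: bank1 row4 -> MISS (open row4); precharges=0
Acc 2: bank0 row3 -> MISS (open row3); precharges=0
Acc 3: bank0 row0 -> MISS (open row0); precharges=1
Acc 4: bank0 row4 -> MISS (open row4); precharges=2
Acc 5: bank1 row0 -> MISS (open row0); precharges=3
Acc 6: bank1 row3 -> MISS (open row3); precharges=4
Acc 7: bank1 row0 -> MISS (open row0); precharges=5
Acc 8: bank0 row1 -> MISS (open row1); precharges=6
Acc 9: bank1 row0 -> HIT

Answer: 6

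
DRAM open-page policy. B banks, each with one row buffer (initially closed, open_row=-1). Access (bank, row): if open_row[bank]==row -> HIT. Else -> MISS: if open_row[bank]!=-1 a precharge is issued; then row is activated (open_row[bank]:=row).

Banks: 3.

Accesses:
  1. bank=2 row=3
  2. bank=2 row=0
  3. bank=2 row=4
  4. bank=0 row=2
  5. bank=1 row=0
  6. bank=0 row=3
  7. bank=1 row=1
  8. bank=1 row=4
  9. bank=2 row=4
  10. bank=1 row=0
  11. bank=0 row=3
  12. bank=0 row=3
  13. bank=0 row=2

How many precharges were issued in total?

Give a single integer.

Acc 1: bank2 row3 -> MISS (open row3); precharges=0
Acc 2: bank2 row0 -> MISS (open row0); precharges=1
Acc 3: bank2 row4 -> MISS (open row4); precharges=2
Acc 4: bank0 row2 -> MISS (open row2); precharges=2
Acc 5: bank1 row0 -> MISS (open row0); precharges=2
Acc 6: bank0 row3 -> MISS (open row3); precharges=3
Acc 7: bank1 row1 -> MISS (open row1); precharges=4
Acc 8: bank1 row4 -> MISS (open row4); precharges=5
Acc 9: bank2 row4 -> HIT
Acc 10: bank1 row0 -> MISS (open row0); precharges=6
Acc 11: bank0 row3 -> HIT
Acc 12: bank0 row3 -> HIT
Acc 13: bank0 row2 -> MISS (open row2); precharges=7

Answer: 7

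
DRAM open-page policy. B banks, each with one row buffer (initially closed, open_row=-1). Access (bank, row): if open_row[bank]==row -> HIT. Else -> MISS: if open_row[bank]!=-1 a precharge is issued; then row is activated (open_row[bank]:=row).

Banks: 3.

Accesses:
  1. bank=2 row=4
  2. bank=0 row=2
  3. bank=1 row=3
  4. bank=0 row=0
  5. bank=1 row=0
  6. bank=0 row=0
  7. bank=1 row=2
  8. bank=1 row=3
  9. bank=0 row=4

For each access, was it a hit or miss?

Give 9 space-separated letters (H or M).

Acc 1: bank2 row4 -> MISS (open row4); precharges=0
Acc 2: bank0 row2 -> MISS (open row2); precharges=0
Acc 3: bank1 row3 -> MISS (open row3); precharges=0
Acc 4: bank0 row0 -> MISS (open row0); precharges=1
Acc 5: bank1 row0 -> MISS (open row0); precharges=2
Acc 6: bank0 row0 -> HIT
Acc 7: bank1 row2 -> MISS (open row2); precharges=3
Acc 8: bank1 row3 -> MISS (open row3); precharges=4
Acc 9: bank0 row4 -> MISS (open row4); precharges=5

Answer: M M M M M H M M M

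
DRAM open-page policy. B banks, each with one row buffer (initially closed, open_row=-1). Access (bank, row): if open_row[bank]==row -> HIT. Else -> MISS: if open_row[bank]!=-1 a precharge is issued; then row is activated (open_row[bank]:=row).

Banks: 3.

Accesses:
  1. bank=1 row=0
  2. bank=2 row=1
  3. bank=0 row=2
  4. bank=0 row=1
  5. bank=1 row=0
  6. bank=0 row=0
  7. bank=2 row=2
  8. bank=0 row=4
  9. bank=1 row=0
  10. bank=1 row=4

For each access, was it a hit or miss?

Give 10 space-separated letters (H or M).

Acc 1: bank1 row0 -> MISS (open row0); precharges=0
Acc 2: bank2 row1 -> MISS (open row1); precharges=0
Acc 3: bank0 row2 -> MISS (open row2); precharges=0
Acc 4: bank0 row1 -> MISS (open row1); precharges=1
Acc 5: bank1 row0 -> HIT
Acc 6: bank0 row0 -> MISS (open row0); precharges=2
Acc 7: bank2 row2 -> MISS (open row2); precharges=3
Acc 8: bank0 row4 -> MISS (open row4); precharges=4
Acc 9: bank1 row0 -> HIT
Acc 10: bank1 row4 -> MISS (open row4); precharges=5

Answer: M M M M H M M M H M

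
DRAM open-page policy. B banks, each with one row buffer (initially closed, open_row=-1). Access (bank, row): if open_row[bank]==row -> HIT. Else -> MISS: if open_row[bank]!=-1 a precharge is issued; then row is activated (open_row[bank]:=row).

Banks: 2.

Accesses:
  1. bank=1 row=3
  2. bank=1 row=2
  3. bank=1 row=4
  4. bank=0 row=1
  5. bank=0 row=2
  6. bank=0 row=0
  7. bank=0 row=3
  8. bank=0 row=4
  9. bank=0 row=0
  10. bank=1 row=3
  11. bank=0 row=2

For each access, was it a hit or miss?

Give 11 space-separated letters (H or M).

Acc 1: bank1 row3 -> MISS (open row3); precharges=0
Acc 2: bank1 row2 -> MISS (open row2); precharges=1
Acc 3: bank1 row4 -> MISS (open row4); precharges=2
Acc 4: bank0 row1 -> MISS (open row1); precharges=2
Acc 5: bank0 row2 -> MISS (open row2); precharges=3
Acc 6: bank0 row0 -> MISS (open row0); precharges=4
Acc 7: bank0 row3 -> MISS (open row3); precharges=5
Acc 8: bank0 row4 -> MISS (open row4); precharges=6
Acc 9: bank0 row0 -> MISS (open row0); precharges=7
Acc 10: bank1 row3 -> MISS (open row3); precharges=8
Acc 11: bank0 row2 -> MISS (open row2); precharges=9

Answer: M M M M M M M M M M M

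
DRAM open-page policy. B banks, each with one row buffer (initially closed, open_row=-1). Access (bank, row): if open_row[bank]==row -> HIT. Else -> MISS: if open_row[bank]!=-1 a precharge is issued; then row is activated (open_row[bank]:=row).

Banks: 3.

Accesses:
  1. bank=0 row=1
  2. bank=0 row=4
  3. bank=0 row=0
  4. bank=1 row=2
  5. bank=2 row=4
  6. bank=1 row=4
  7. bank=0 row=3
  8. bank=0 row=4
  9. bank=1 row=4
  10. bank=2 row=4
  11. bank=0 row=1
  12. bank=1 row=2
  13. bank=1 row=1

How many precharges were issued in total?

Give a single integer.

Acc 1: bank0 row1 -> MISS (open row1); precharges=0
Acc 2: bank0 row4 -> MISS (open row4); precharges=1
Acc 3: bank0 row0 -> MISS (open row0); precharges=2
Acc 4: bank1 row2 -> MISS (open row2); precharges=2
Acc 5: bank2 row4 -> MISS (open row4); precharges=2
Acc 6: bank1 row4 -> MISS (open row4); precharges=3
Acc 7: bank0 row3 -> MISS (open row3); precharges=4
Acc 8: bank0 row4 -> MISS (open row4); precharges=5
Acc 9: bank1 row4 -> HIT
Acc 10: bank2 row4 -> HIT
Acc 11: bank0 row1 -> MISS (open row1); precharges=6
Acc 12: bank1 row2 -> MISS (open row2); precharges=7
Acc 13: bank1 row1 -> MISS (open row1); precharges=8

Answer: 8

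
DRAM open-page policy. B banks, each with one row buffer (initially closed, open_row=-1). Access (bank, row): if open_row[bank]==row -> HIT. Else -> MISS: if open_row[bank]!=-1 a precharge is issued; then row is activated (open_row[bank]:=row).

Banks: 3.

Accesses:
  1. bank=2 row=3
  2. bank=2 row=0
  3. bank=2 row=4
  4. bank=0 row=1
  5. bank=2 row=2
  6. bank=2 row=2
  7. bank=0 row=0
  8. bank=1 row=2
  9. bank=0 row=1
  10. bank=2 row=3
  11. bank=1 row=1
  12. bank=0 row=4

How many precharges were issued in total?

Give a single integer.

Acc 1: bank2 row3 -> MISS (open row3); precharges=0
Acc 2: bank2 row0 -> MISS (open row0); precharges=1
Acc 3: bank2 row4 -> MISS (open row4); precharges=2
Acc 4: bank0 row1 -> MISS (open row1); precharges=2
Acc 5: bank2 row2 -> MISS (open row2); precharges=3
Acc 6: bank2 row2 -> HIT
Acc 7: bank0 row0 -> MISS (open row0); precharges=4
Acc 8: bank1 row2 -> MISS (open row2); precharges=4
Acc 9: bank0 row1 -> MISS (open row1); precharges=5
Acc 10: bank2 row3 -> MISS (open row3); precharges=6
Acc 11: bank1 row1 -> MISS (open row1); precharges=7
Acc 12: bank0 row4 -> MISS (open row4); precharges=8

Answer: 8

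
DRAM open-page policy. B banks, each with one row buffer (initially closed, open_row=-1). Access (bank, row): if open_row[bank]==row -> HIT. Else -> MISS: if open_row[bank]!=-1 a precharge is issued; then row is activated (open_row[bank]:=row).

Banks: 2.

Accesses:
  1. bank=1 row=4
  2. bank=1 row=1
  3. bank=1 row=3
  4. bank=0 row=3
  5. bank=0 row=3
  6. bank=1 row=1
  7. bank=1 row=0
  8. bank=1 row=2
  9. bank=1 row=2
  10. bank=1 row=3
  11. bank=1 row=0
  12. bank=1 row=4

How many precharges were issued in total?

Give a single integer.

Acc 1: bank1 row4 -> MISS (open row4); precharges=0
Acc 2: bank1 row1 -> MISS (open row1); precharges=1
Acc 3: bank1 row3 -> MISS (open row3); precharges=2
Acc 4: bank0 row3 -> MISS (open row3); precharges=2
Acc 5: bank0 row3 -> HIT
Acc 6: bank1 row1 -> MISS (open row1); precharges=3
Acc 7: bank1 row0 -> MISS (open row0); precharges=4
Acc 8: bank1 row2 -> MISS (open row2); precharges=5
Acc 9: bank1 row2 -> HIT
Acc 10: bank1 row3 -> MISS (open row3); precharges=6
Acc 11: bank1 row0 -> MISS (open row0); precharges=7
Acc 12: bank1 row4 -> MISS (open row4); precharges=8

Answer: 8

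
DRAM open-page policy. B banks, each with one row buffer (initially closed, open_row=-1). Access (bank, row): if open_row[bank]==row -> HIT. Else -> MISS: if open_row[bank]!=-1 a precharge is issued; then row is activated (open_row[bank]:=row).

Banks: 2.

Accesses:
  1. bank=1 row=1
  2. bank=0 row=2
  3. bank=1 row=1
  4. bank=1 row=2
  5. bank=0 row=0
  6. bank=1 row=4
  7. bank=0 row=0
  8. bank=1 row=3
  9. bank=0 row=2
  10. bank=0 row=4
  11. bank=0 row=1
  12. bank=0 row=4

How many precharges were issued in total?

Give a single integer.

Acc 1: bank1 row1 -> MISS (open row1); precharges=0
Acc 2: bank0 row2 -> MISS (open row2); precharges=0
Acc 3: bank1 row1 -> HIT
Acc 4: bank1 row2 -> MISS (open row2); precharges=1
Acc 5: bank0 row0 -> MISS (open row0); precharges=2
Acc 6: bank1 row4 -> MISS (open row4); precharges=3
Acc 7: bank0 row0 -> HIT
Acc 8: bank1 row3 -> MISS (open row3); precharges=4
Acc 9: bank0 row2 -> MISS (open row2); precharges=5
Acc 10: bank0 row4 -> MISS (open row4); precharges=6
Acc 11: bank0 row1 -> MISS (open row1); precharges=7
Acc 12: bank0 row4 -> MISS (open row4); precharges=8

Answer: 8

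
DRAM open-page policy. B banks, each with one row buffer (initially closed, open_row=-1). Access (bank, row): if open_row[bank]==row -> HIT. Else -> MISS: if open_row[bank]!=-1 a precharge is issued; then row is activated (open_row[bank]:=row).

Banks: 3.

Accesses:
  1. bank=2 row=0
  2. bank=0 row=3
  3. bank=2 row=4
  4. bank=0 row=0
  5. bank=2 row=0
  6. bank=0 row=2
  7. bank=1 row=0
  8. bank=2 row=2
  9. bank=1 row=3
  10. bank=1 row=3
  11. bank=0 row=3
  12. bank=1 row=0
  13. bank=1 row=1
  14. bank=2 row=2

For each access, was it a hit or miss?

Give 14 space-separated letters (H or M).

Acc 1: bank2 row0 -> MISS (open row0); precharges=0
Acc 2: bank0 row3 -> MISS (open row3); precharges=0
Acc 3: bank2 row4 -> MISS (open row4); precharges=1
Acc 4: bank0 row0 -> MISS (open row0); precharges=2
Acc 5: bank2 row0 -> MISS (open row0); precharges=3
Acc 6: bank0 row2 -> MISS (open row2); precharges=4
Acc 7: bank1 row0 -> MISS (open row0); precharges=4
Acc 8: bank2 row2 -> MISS (open row2); precharges=5
Acc 9: bank1 row3 -> MISS (open row3); precharges=6
Acc 10: bank1 row3 -> HIT
Acc 11: bank0 row3 -> MISS (open row3); precharges=7
Acc 12: bank1 row0 -> MISS (open row0); precharges=8
Acc 13: bank1 row1 -> MISS (open row1); precharges=9
Acc 14: bank2 row2 -> HIT

Answer: M M M M M M M M M H M M M H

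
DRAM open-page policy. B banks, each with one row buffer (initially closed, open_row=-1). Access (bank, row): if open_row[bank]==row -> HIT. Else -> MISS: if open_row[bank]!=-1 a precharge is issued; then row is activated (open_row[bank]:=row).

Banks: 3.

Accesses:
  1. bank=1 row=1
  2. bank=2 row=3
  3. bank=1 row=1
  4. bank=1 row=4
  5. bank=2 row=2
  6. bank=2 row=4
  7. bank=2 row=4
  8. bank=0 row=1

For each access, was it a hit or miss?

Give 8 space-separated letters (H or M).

Answer: M M H M M M H M

Derivation:
Acc 1: bank1 row1 -> MISS (open row1); precharges=0
Acc 2: bank2 row3 -> MISS (open row3); precharges=0
Acc 3: bank1 row1 -> HIT
Acc 4: bank1 row4 -> MISS (open row4); precharges=1
Acc 5: bank2 row2 -> MISS (open row2); precharges=2
Acc 6: bank2 row4 -> MISS (open row4); precharges=3
Acc 7: bank2 row4 -> HIT
Acc 8: bank0 row1 -> MISS (open row1); precharges=3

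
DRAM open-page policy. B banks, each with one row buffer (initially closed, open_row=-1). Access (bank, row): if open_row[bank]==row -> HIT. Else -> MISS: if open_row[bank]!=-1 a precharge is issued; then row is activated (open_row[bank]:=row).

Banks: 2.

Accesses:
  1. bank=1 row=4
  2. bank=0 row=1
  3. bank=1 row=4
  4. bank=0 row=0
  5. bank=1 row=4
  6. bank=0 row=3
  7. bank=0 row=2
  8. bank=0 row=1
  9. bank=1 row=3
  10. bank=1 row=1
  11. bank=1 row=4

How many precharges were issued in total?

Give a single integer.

Acc 1: bank1 row4 -> MISS (open row4); precharges=0
Acc 2: bank0 row1 -> MISS (open row1); precharges=0
Acc 3: bank1 row4 -> HIT
Acc 4: bank0 row0 -> MISS (open row0); precharges=1
Acc 5: bank1 row4 -> HIT
Acc 6: bank0 row3 -> MISS (open row3); precharges=2
Acc 7: bank0 row2 -> MISS (open row2); precharges=3
Acc 8: bank0 row1 -> MISS (open row1); precharges=4
Acc 9: bank1 row3 -> MISS (open row3); precharges=5
Acc 10: bank1 row1 -> MISS (open row1); precharges=6
Acc 11: bank1 row4 -> MISS (open row4); precharges=7

Answer: 7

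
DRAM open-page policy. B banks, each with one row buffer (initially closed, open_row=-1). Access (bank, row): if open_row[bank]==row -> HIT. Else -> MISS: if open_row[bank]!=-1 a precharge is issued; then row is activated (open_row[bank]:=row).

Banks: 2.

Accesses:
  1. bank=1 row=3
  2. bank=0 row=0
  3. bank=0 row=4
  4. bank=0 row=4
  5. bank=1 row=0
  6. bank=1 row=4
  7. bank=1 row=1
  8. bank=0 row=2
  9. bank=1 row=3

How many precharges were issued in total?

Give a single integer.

Answer: 6

Derivation:
Acc 1: bank1 row3 -> MISS (open row3); precharges=0
Acc 2: bank0 row0 -> MISS (open row0); precharges=0
Acc 3: bank0 row4 -> MISS (open row4); precharges=1
Acc 4: bank0 row4 -> HIT
Acc 5: bank1 row0 -> MISS (open row0); precharges=2
Acc 6: bank1 row4 -> MISS (open row4); precharges=3
Acc 7: bank1 row1 -> MISS (open row1); precharges=4
Acc 8: bank0 row2 -> MISS (open row2); precharges=5
Acc 9: bank1 row3 -> MISS (open row3); precharges=6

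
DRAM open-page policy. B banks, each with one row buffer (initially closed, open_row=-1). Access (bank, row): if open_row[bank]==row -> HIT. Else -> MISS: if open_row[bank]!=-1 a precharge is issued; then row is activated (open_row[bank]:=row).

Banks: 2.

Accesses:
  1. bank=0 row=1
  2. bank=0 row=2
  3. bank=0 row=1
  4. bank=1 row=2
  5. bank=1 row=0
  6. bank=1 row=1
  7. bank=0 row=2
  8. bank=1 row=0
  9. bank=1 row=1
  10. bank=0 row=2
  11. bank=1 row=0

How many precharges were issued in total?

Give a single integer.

Answer: 8

Derivation:
Acc 1: bank0 row1 -> MISS (open row1); precharges=0
Acc 2: bank0 row2 -> MISS (open row2); precharges=1
Acc 3: bank0 row1 -> MISS (open row1); precharges=2
Acc 4: bank1 row2 -> MISS (open row2); precharges=2
Acc 5: bank1 row0 -> MISS (open row0); precharges=3
Acc 6: bank1 row1 -> MISS (open row1); precharges=4
Acc 7: bank0 row2 -> MISS (open row2); precharges=5
Acc 8: bank1 row0 -> MISS (open row0); precharges=6
Acc 9: bank1 row1 -> MISS (open row1); precharges=7
Acc 10: bank0 row2 -> HIT
Acc 11: bank1 row0 -> MISS (open row0); precharges=8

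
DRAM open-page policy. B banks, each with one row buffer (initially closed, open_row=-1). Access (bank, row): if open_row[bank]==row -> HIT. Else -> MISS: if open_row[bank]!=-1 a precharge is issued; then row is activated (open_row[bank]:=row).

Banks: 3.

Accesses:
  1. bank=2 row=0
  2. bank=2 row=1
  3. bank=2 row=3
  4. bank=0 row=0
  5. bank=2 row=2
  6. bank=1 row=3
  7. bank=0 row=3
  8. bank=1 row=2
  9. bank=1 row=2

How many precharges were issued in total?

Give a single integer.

Answer: 5

Derivation:
Acc 1: bank2 row0 -> MISS (open row0); precharges=0
Acc 2: bank2 row1 -> MISS (open row1); precharges=1
Acc 3: bank2 row3 -> MISS (open row3); precharges=2
Acc 4: bank0 row0 -> MISS (open row0); precharges=2
Acc 5: bank2 row2 -> MISS (open row2); precharges=3
Acc 6: bank1 row3 -> MISS (open row3); precharges=3
Acc 7: bank0 row3 -> MISS (open row3); precharges=4
Acc 8: bank1 row2 -> MISS (open row2); precharges=5
Acc 9: bank1 row2 -> HIT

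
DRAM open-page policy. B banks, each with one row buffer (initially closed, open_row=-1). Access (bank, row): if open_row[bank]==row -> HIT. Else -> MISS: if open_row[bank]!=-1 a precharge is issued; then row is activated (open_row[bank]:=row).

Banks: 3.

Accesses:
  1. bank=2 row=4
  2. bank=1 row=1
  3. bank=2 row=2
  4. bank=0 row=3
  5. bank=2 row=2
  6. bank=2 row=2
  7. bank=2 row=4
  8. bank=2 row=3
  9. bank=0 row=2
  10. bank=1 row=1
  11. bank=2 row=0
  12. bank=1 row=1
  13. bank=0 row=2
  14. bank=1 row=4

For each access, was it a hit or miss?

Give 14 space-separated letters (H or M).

Answer: M M M M H H M M M H M H H M

Derivation:
Acc 1: bank2 row4 -> MISS (open row4); precharges=0
Acc 2: bank1 row1 -> MISS (open row1); precharges=0
Acc 3: bank2 row2 -> MISS (open row2); precharges=1
Acc 4: bank0 row3 -> MISS (open row3); precharges=1
Acc 5: bank2 row2 -> HIT
Acc 6: bank2 row2 -> HIT
Acc 7: bank2 row4 -> MISS (open row4); precharges=2
Acc 8: bank2 row3 -> MISS (open row3); precharges=3
Acc 9: bank0 row2 -> MISS (open row2); precharges=4
Acc 10: bank1 row1 -> HIT
Acc 11: bank2 row0 -> MISS (open row0); precharges=5
Acc 12: bank1 row1 -> HIT
Acc 13: bank0 row2 -> HIT
Acc 14: bank1 row4 -> MISS (open row4); precharges=6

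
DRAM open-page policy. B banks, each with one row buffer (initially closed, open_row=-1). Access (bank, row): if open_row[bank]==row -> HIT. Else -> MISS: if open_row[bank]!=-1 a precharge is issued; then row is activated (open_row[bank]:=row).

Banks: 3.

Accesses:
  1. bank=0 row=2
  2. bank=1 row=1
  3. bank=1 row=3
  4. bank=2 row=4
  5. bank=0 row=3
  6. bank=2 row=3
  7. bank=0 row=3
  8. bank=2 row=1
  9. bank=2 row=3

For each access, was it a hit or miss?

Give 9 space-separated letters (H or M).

Acc 1: bank0 row2 -> MISS (open row2); precharges=0
Acc 2: bank1 row1 -> MISS (open row1); precharges=0
Acc 3: bank1 row3 -> MISS (open row3); precharges=1
Acc 4: bank2 row4 -> MISS (open row4); precharges=1
Acc 5: bank0 row3 -> MISS (open row3); precharges=2
Acc 6: bank2 row3 -> MISS (open row3); precharges=3
Acc 7: bank0 row3 -> HIT
Acc 8: bank2 row1 -> MISS (open row1); precharges=4
Acc 9: bank2 row3 -> MISS (open row3); precharges=5

Answer: M M M M M M H M M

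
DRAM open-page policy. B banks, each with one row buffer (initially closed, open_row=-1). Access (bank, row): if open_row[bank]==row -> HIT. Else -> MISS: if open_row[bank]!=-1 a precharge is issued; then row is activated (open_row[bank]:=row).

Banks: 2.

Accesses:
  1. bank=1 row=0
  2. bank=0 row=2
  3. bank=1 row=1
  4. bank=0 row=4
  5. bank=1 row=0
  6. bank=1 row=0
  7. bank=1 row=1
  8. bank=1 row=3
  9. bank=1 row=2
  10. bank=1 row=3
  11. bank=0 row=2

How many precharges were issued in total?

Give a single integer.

Acc 1: bank1 row0 -> MISS (open row0); precharges=0
Acc 2: bank0 row2 -> MISS (open row2); precharges=0
Acc 3: bank1 row1 -> MISS (open row1); precharges=1
Acc 4: bank0 row4 -> MISS (open row4); precharges=2
Acc 5: bank1 row0 -> MISS (open row0); precharges=3
Acc 6: bank1 row0 -> HIT
Acc 7: bank1 row1 -> MISS (open row1); precharges=4
Acc 8: bank1 row3 -> MISS (open row3); precharges=5
Acc 9: bank1 row2 -> MISS (open row2); precharges=6
Acc 10: bank1 row3 -> MISS (open row3); precharges=7
Acc 11: bank0 row2 -> MISS (open row2); precharges=8

Answer: 8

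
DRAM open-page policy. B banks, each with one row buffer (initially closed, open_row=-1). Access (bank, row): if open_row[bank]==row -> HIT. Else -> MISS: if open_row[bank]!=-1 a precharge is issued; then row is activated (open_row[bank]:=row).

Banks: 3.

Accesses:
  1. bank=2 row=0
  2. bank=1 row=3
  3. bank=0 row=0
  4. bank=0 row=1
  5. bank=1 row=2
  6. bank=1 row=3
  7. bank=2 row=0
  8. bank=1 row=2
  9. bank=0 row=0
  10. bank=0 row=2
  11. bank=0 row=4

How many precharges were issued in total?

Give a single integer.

Acc 1: bank2 row0 -> MISS (open row0); precharges=0
Acc 2: bank1 row3 -> MISS (open row3); precharges=0
Acc 3: bank0 row0 -> MISS (open row0); precharges=0
Acc 4: bank0 row1 -> MISS (open row1); precharges=1
Acc 5: bank1 row2 -> MISS (open row2); precharges=2
Acc 6: bank1 row3 -> MISS (open row3); precharges=3
Acc 7: bank2 row0 -> HIT
Acc 8: bank1 row2 -> MISS (open row2); precharges=4
Acc 9: bank0 row0 -> MISS (open row0); precharges=5
Acc 10: bank0 row2 -> MISS (open row2); precharges=6
Acc 11: bank0 row4 -> MISS (open row4); precharges=7

Answer: 7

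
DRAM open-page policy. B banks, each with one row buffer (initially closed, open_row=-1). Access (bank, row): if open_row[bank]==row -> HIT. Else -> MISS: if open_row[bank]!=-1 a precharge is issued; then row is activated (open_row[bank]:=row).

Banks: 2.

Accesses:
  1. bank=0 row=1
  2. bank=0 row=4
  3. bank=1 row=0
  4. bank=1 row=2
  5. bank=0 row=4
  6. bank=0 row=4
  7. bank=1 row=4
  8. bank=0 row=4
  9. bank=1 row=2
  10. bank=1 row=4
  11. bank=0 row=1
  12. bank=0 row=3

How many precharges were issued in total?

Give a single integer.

Acc 1: bank0 row1 -> MISS (open row1); precharges=0
Acc 2: bank0 row4 -> MISS (open row4); precharges=1
Acc 3: bank1 row0 -> MISS (open row0); precharges=1
Acc 4: bank1 row2 -> MISS (open row2); precharges=2
Acc 5: bank0 row4 -> HIT
Acc 6: bank0 row4 -> HIT
Acc 7: bank1 row4 -> MISS (open row4); precharges=3
Acc 8: bank0 row4 -> HIT
Acc 9: bank1 row2 -> MISS (open row2); precharges=4
Acc 10: bank1 row4 -> MISS (open row4); precharges=5
Acc 11: bank0 row1 -> MISS (open row1); precharges=6
Acc 12: bank0 row3 -> MISS (open row3); precharges=7

Answer: 7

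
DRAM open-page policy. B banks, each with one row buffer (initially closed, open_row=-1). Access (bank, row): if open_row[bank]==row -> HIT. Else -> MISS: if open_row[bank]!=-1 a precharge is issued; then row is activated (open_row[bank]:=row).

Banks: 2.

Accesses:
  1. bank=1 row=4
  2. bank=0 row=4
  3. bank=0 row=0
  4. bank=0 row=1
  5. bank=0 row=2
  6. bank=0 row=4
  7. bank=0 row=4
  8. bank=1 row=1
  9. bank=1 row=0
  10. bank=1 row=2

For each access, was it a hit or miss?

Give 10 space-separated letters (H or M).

Answer: M M M M M M H M M M

Derivation:
Acc 1: bank1 row4 -> MISS (open row4); precharges=0
Acc 2: bank0 row4 -> MISS (open row4); precharges=0
Acc 3: bank0 row0 -> MISS (open row0); precharges=1
Acc 4: bank0 row1 -> MISS (open row1); precharges=2
Acc 5: bank0 row2 -> MISS (open row2); precharges=3
Acc 6: bank0 row4 -> MISS (open row4); precharges=4
Acc 7: bank0 row4 -> HIT
Acc 8: bank1 row1 -> MISS (open row1); precharges=5
Acc 9: bank1 row0 -> MISS (open row0); precharges=6
Acc 10: bank1 row2 -> MISS (open row2); precharges=7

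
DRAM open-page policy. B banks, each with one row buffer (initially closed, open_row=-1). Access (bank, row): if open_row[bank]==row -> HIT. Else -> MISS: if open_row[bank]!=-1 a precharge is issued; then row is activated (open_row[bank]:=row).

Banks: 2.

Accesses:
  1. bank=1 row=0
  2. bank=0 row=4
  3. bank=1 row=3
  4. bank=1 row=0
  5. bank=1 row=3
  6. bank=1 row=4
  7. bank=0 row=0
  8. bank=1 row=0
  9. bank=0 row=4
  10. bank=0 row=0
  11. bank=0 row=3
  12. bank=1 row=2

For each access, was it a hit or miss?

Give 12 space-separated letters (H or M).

Answer: M M M M M M M M M M M M

Derivation:
Acc 1: bank1 row0 -> MISS (open row0); precharges=0
Acc 2: bank0 row4 -> MISS (open row4); precharges=0
Acc 3: bank1 row3 -> MISS (open row3); precharges=1
Acc 4: bank1 row0 -> MISS (open row0); precharges=2
Acc 5: bank1 row3 -> MISS (open row3); precharges=3
Acc 6: bank1 row4 -> MISS (open row4); precharges=4
Acc 7: bank0 row0 -> MISS (open row0); precharges=5
Acc 8: bank1 row0 -> MISS (open row0); precharges=6
Acc 9: bank0 row4 -> MISS (open row4); precharges=7
Acc 10: bank0 row0 -> MISS (open row0); precharges=8
Acc 11: bank0 row3 -> MISS (open row3); precharges=9
Acc 12: bank1 row2 -> MISS (open row2); precharges=10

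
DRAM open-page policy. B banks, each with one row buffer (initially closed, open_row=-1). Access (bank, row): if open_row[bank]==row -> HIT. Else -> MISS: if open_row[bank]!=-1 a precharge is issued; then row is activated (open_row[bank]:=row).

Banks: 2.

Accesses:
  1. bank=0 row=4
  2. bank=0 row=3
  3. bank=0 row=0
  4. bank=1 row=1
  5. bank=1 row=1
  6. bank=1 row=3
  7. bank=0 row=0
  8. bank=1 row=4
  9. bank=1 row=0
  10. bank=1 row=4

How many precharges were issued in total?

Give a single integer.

Answer: 6

Derivation:
Acc 1: bank0 row4 -> MISS (open row4); precharges=0
Acc 2: bank0 row3 -> MISS (open row3); precharges=1
Acc 3: bank0 row0 -> MISS (open row0); precharges=2
Acc 4: bank1 row1 -> MISS (open row1); precharges=2
Acc 5: bank1 row1 -> HIT
Acc 6: bank1 row3 -> MISS (open row3); precharges=3
Acc 7: bank0 row0 -> HIT
Acc 8: bank1 row4 -> MISS (open row4); precharges=4
Acc 9: bank1 row0 -> MISS (open row0); precharges=5
Acc 10: bank1 row4 -> MISS (open row4); precharges=6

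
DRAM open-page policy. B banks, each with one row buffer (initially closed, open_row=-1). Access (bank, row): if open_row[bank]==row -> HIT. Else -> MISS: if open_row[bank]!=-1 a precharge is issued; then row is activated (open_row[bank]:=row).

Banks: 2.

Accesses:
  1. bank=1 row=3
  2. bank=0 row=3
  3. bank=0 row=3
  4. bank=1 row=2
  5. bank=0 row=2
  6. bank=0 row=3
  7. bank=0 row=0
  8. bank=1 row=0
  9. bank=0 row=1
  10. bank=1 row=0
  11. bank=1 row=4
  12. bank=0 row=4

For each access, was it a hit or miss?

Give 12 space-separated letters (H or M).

Answer: M M H M M M M M M H M M

Derivation:
Acc 1: bank1 row3 -> MISS (open row3); precharges=0
Acc 2: bank0 row3 -> MISS (open row3); precharges=0
Acc 3: bank0 row3 -> HIT
Acc 4: bank1 row2 -> MISS (open row2); precharges=1
Acc 5: bank0 row2 -> MISS (open row2); precharges=2
Acc 6: bank0 row3 -> MISS (open row3); precharges=3
Acc 7: bank0 row0 -> MISS (open row0); precharges=4
Acc 8: bank1 row0 -> MISS (open row0); precharges=5
Acc 9: bank0 row1 -> MISS (open row1); precharges=6
Acc 10: bank1 row0 -> HIT
Acc 11: bank1 row4 -> MISS (open row4); precharges=7
Acc 12: bank0 row4 -> MISS (open row4); precharges=8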